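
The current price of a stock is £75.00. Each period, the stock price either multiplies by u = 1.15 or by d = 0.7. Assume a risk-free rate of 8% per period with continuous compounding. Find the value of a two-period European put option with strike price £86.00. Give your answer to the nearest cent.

Risk-neutral probability p = (e^0.08 − 0.7)/(1.15 − 0.7) = 0.3833/0.4500 = 0.8517
Terminal stock prices: S_uu = 99.19, S_ud = 60.37, S_dd = 36.75
Terminal payoffs (K − S): max(-13.19, 0) = 0, max(25.63, 0) = 25.63, max(49.25, 0) = 49.25
Node u (S = 86.25): V_u = e^(−0.08)·[0.8517·0.0000 + 0.1483·25.6250] = 3.5069
Node d (S = 52.5): V_d = e^(−0.08)·[0.8517·25.6250 + 0.1483·49.2500] = 26.8880
Node 0 (S = 75): V_0 = e^(−0.08)·[0.8517·3.5069 + 0.1483·26.8880] = 6.4370

£6.44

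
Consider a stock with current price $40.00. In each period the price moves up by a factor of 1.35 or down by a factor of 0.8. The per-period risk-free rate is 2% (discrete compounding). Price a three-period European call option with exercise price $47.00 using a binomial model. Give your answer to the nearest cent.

Risk-neutral probability p = (1 + 0.02 − 0.8)/(1.35 − 0.8) = 0.2200/0.5500 = 0.4000
Terminal stock prices: S_uuu = 98.42, S_uud = 58.32, S_udd = 34.56, S_ddd = 20.48
Terminal payoffs (S − K): max(51.42, 0) = 51.42, max(11.32, 0) = 11.32, max(-12.44, 0) = 0, max(-26.52, 0) = 0
Node uu (S = 72.9): V_uu = 1/1.02·[0.4000·51.4150 + 0.6000·11.3200] = 26.8216
Node ud (S = 43.2): V_ud = 1/1.02·[0.4000·11.3200 + 0.6000·0.0000] = 4.4392
Node dd (S = 25.6): V_dd = 1/1.02·[0.4000·0.0000 + 0.6000·0.0000] = 0.0000
Node u (S = 54): V_u = 1/1.02·[0.4000·26.8216 + 0.6000·4.4392] = 13.1296
Node d (S = 32): V_d = 1/1.02·[0.4000·4.4392 + 0.6000·0.0000] = 1.7409
Node 0 (S = 40): V_0 = 1/1.02·[0.4000·13.1296 + 0.6000·1.7409] = 6.1729

$6.17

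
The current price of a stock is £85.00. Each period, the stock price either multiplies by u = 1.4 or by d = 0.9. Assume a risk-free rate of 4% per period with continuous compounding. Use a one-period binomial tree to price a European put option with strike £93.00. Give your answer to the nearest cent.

£11.39

Risk-neutral probability p = (e^0.04 − 0.9)/(1.4 − 0.9) = 0.1408/0.5000 = 0.2816
Terminal stock prices: S_u = 119, S_d = 76.5
Terminal payoffs (K − S): max(-26, 0) = 0, max(16.5, 0) = 16.5
Node 0 (S = 85): V_0 = e^(−0.04)·[0.2816·0.0000 + 0.7184·16.5000] = 11.3885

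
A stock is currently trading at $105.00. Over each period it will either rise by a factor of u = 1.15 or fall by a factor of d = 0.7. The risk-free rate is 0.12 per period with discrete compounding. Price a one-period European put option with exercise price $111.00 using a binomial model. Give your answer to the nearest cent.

$2.23

Risk-neutral probability p = (1 + 0.12 − 0.7)/(1.15 − 0.7) = 0.4200/0.4500 = 0.9333
Terminal stock prices: S_u = 120.7, S_d = 73.5
Terminal payoffs (K − S): max(-9.75, 0) = 0, max(37.5, 0) = 37.5
Node 0 (S = 105): V_0 = 1/1.12·[0.9333·0.0000 + 0.0667·37.5000] = 2.2321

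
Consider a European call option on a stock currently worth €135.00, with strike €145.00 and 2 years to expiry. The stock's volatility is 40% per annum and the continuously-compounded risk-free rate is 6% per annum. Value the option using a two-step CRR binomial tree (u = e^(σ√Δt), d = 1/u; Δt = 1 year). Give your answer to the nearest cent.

€31.31

CRR parameters: u = e^(σ√Δt) = e^(0.4·√1) = 1.4918, d = 1/u = 0.6703
Per-period rate: rΔt = 0.06·1 = 0.06, so R = e^0.06 = 1.0618
Risk-neutral probability p = (e^0.06 − 0.6703)/(1.4918 − 0.6703) = 0.3915/0.8215 = 0.4766
Terminal stock prices: S_uu = 300.4, S_ud = 135, S_dd = 60.66
Terminal payoffs (S − K): max(155.4, 0) = 155.4, max(-10, 0) = 0, max(-84.34, 0) = 0
Node u (S = 201.4): V_u = e^(−0.06)·[0.4766·155.4480 + 0.5234·0.0000] = 69.7698
Node d (S = 90.49): V_d = e^(−0.06)·[0.4766·0.0000 + 0.5234·0.0000] = 0.0000
Node 0 (S = 135): V_0 = e^(−0.06)·[0.4766·69.7698 + 0.5234·0.0000] = 31.3148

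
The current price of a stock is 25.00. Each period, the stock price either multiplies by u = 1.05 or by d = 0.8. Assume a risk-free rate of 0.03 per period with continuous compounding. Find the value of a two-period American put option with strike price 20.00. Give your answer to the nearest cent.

0.02

Risk-neutral probability p = (e^0.03 − 0.8)/(1.05 − 0.8) = 0.2305/0.2500 = 0.9218
Terminal stock prices: S_uu = 27.56, S_ud = 21, S_dd = 16
Terminal payoffs (K − S): max(-7.562, 0) = 0, max(-1, 0) = 0, max(4, 0) = 4
Node u (S = 26.25): continuation = e^(−0.03)·[0.9218·0.0000 + 0.0782·0.0000] = 0.0000; exercise value = 0.0000 ≤ continuation, so V_u = 0.0000
Node d (S = 20): continuation = e^(−0.03)·[0.9218·0.0000 + 0.0782·4.0000] = 0.3035; exercise value = 0.0000 ≤ continuation, so V_d = 0.3035
Node 0 (S = 25): continuation = e^(−0.03)·[0.9218·0.0000 + 0.0782·0.3035] = 0.0230; exercise value = 0.0000 ≤ continuation, so V_0 = 0.0230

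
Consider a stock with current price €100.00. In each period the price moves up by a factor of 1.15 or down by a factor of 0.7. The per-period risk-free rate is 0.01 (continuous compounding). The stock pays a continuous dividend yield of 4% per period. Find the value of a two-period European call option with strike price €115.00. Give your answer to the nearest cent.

Per-period risk-free factor R = e^0.01 = 1.0101; dividend-adjusted growth = e^(0.01−0.04) = 0.9704.
Risk-neutral probability p = (0.9704 − 0.7)/(1.15 − 0.7) = 0.2704/0.4500 = 0.6010
Terminal stock prices: S_uu = 132.2, S_ud = 80.5, S_dd = 49
Terminal payoffs (S − K): max(17.25, 0) = 17.25, max(-34.5, 0) = 0, max(-66, 0) = 0
Node u (S = 115): V_u = e^(−0.01)·[0.6010·17.2500 + 0.3990·0.0000] = 10.2639
Node d (S = 70): V_d = e^(−0.01)·[0.6010·0.0000 + 0.3990·0.0000] = 0.0000
Node 0 (S = 100): V_0 = e^(−0.01)·[0.6010·10.2639 + 0.3990·0.0000] = 6.1071

€6.11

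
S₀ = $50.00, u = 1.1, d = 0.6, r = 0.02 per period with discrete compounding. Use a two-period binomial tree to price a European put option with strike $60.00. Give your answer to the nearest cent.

$8.01

Risk-neutral probability p = (1 + 0.02 − 0.6)/(1.1 − 0.6) = 0.4200/0.5000 = 0.8400
Terminal stock prices: S_uu = 60.5, S_ud = 33, S_dd = 18
Terminal payoffs (K − S): max(-0.5, 0) = 0, max(27, 0) = 27, max(42, 0) = 42
Node u (S = 55): V_u = 1/1.02·[0.8400·0.0000 + 0.1600·27.0000] = 4.2353
Node d (S = 30): V_d = 1/1.02·[0.8400·27.0000 + 0.1600·42.0000] = 28.8235
Node 0 (S = 50): V_0 = 1/1.02·[0.8400·4.2353 + 0.1600·28.8235] = 8.0092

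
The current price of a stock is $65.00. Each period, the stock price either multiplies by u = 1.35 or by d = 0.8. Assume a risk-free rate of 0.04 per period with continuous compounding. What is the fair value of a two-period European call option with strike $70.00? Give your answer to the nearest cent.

Risk-neutral probability p = (e^0.04 − 0.8)/(1.35 − 0.8) = 0.2408/0.5500 = 0.4378
Terminal stock prices: S_uu = 118.5, S_ud = 70.2, S_dd = 41.6
Terminal payoffs (S − K): max(48.46, 0) = 48.46, max(0.2, 0) = 0.2, max(-28.4, 0) = 0
Node u (S = 87.75): V_u = e^(−0.04)·[0.4378·48.4625 + 0.5622·0.2000] = 20.4947
Node d (S = 52): V_d = e^(−0.04)·[0.4378·0.2000 + 0.5622·0.0000] = 0.0841
Node 0 (S = 65): V_0 = e^(−0.04)·[0.4378·20.4947 + 0.5622·0.0841] = 8.6670

$8.67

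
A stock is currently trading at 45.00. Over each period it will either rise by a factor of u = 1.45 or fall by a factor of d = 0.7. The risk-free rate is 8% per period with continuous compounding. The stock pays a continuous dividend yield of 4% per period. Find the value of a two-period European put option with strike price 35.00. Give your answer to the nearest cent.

3.28

Per-period risk-free factor R = e^0.08 = 1.0833; dividend-adjusted growth = e^(0.08−0.04) = 1.0408.
Risk-neutral probability p = (1.0408 − 0.7)/(1.45 − 0.7) = 0.3408/0.7500 = 0.4544
Terminal stock prices: S_uu = 94.61, S_ud = 45.67, S_dd = 22.05
Terminal payoffs (K − S): max(-59.61, 0) = 0, max(-10.67, 0) = 0, max(12.95, 0) = 12.95
Node u (S = 65.25): V_u = e^(−0.08)·[0.4544·0.0000 + 0.5456·0.0000] = 0.0000
Node d (S = 31.5): V_d = e^(−0.08)·[0.4544·0.0000 + 0.5456·12.9500] = 6.5221
Node 0 (S = 45): V_0 = e^(−0.08)·[0.4544·0.0000 + 0.5456·6.5221] = 3.2848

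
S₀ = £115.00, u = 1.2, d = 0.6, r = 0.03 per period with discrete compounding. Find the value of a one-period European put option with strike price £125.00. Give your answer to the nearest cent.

Risk-neutral probability p = (1 + 0.03 − 0.6)/(1.2 − 0.6) = 0.4300/0.6000 = 0.7167
Terminal stock prices: S_u = 138, S_d = 69
Terminal payoffs (K − S): max(-13, 0) = 0, max(56, 0) = 56
Node 0 (S = 115): V_0 = 1/1.03·[0.7167·0.0000 + 0.2833·56.0000] = 15.4045

£15.40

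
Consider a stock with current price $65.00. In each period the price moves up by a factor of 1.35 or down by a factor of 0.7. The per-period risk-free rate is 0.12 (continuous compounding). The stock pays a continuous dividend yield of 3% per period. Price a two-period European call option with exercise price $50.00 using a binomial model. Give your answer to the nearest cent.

Per-period risk-free factor R = e^0.12 = 1.1275; dividend-adjusted growth = e^(0.12−0.03) = 1.0942.
Risk-neutral probability p = (1.0942 − 0.7)/(1.35 − 0.7) = 0.3942/0.6500 = 0.6064
Terminal stock prices: S_uu = 118.5, S_ud = 61.42, S_dd = 31.85
Terminal payoffs (S − K): max(68.46, 0) = 68.46, max(11.42, 0) = 11.42, max(-18.15, 0) = 0
Node u (S = 87.75): V_u = e^(−0.12)·[0.6064·68.4625 + 0.3936·11.4250] = 40.8106
Node d (S = 45.5): V_d = e^(−0.12)·[0.6064·11.4250 + 0.3936·0.0000] = 6.1449
Node 0 (S = 65): V_0 = e^(−0.12)·[0.6064·40.8106 + 0.3936·6.1449] = 24.0949

$24.09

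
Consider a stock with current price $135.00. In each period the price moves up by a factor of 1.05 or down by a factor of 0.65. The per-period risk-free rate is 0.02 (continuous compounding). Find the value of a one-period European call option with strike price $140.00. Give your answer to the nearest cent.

$1.59

Risk-neutral probability p = (e^0.02 − 0.65)/(1.05 − 0.65) = 0.3702/0.4000 = 0.9255
Terminal stock prices: S_u = 141.8, S_d = 87.75
Terminal payoffs (S − K): max(1.75, 0) = 1.75, max(-52.25, 0) = 0
Node 0 (S = 135): V_0 = e^(−0.02)·[0.9255·1.7500 + 0.0745·0.0000] = 1.5876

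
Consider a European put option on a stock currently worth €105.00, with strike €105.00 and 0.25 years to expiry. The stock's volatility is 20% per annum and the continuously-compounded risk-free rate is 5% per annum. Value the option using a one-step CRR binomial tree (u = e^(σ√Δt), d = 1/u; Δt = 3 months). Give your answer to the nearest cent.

CRR parameters: u = e^(σ√Δt) = e^(0.2·√0.25) = 1.1052, d = 1/u = 0.9048
Per-period rate: rΔt = 0.05·0.25 = 0.0125, so R = e^0.0125 = 1.0126
Risk-neutral probability p = (e^0.0125 − 0.9048)/(1.1052 − 0.9048) = 0.1077/0.2003 = 0.5378
Terminal stock prices: S_u = 116, S_d = 95.01
Terminal payoffs (K − S): max(-11.04, 0) = 0, max(9.992, 0) = 9.992
Node 0 (S = 105): V_0 = e^(−0.0125)·[0.5378·0.0000 + 0.4622·9.9921] = 4.5609

€4.56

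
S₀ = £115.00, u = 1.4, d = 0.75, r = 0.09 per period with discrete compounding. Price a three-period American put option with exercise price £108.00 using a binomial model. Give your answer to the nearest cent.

£11.50

Risk-neutral probability p = (1 + 0.09 − 0.75)/(1.4 − 0.75) = 0.3400/0.6500 = 0.5231
Terminal stock prices: S_uuu = 315.6, S_uud = 169, S_udd = 90.56, S_ddd = 48.52
Terminal payoffs (K − S): max(-207.6, 0) = 0, max(-61.05, 0) = 0, max(17.44, 0) = 17.44, max(59.48, 0) = 59.48
Node uu (S = 225.4): continuation = 1/1.09·[0.5231·0.0000 + 0.4769·0.0000] = 0.0000; exercise value = 0.0000 ≤ continuation, so V_uu = 0.0000
Node ud (S = 120.8): continuation = 1/1.09·[0.5231·0.0000 + 0.4769·17.4375] = 7.6297; exercise value = 0.0000 ≤ continuation, so V_ud = 7.6297
Node dd (S = 64.69): continuation = 1/1.09·[0.5231·17.4375 + 0.4769·59.4844] = 34.3951; exercise value = 43.3125 > continuation, so V_dd = 43.3125 (exercise)
Node u (S = 161): continuation = 1/1.09·[0.5231·0.0000 + 0.4769·7.6297] = 3.3383; exercise value = 0.0000 ≤ continuation, so V_u = 3.3383
Node d (S = 86.25): continuation = 1/1.09·[0.5231·7.6297 + 0.4769·43.3125] = 22.6125; exercise value = 21.7500 ≤ continuation, so V_d = 22.6125
Node 0 (S = 115): continuation = 1/1.09·[0.5231·3.3383 + 0.4769·22.6125] = 11.4960; exercise value = 0.0000 ≤ continuation, so V_0 = 11.4960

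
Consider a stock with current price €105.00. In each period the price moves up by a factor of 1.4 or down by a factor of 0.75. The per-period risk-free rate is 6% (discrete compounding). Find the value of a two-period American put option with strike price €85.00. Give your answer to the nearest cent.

Risk-neutral probability p = (1 + 0.06 − 0.75)/(1.4 − 0.75) = 0.3100/0.6500 = 0.4769
Terminal stock prices: S_uu = 205.8, S_ud = 110.2, S_dd = 59.06
Terminal payoffs (K − S): max(-120.8, 0) = 0, max(-25.25, 0) = 0, max(25.94, 0) = 25.94
Node u (S = 147): continuation = 1/1.06·[0.4769·0.0000 + 0.5231·0.0000] = 0.0000; exercise value = 0.0000 ≤ continuation, so V_u = 0.0000
Node d (S = 78.75): continuation = 1/1.06·[0.4769·0.0000 + 0.5231·25.9375] = 12.7993; exercise value = 6.2500 ≤ continuation, so V_d = 12.7993
Node 0 (S = 105): continuation = 1/1.06·[0.4769·0.0000 + 0.5231·12.7993] = 6.3161; exercise value = 0.0000 ≤ continuation, so V_0 = 6.3161

€6.32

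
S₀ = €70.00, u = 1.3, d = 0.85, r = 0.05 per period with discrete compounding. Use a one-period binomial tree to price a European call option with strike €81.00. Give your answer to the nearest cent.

Risk-neutral probability p = (1 + 0.05 − 0.85)/(1.3 − 0.85) = 0.2000/0.4500 = 0.4444
Terminal stock prices: S_u = 91, S_d = 59.5
Terminal payoffs (S − K): max(10, 0) = 10, max(-21.5, 0) = 0
Node 0 (S = 70): V_0 = 1/1.05·[0.4444·10.0000 + 0.5556·0.0000] = 4.2328

€4.23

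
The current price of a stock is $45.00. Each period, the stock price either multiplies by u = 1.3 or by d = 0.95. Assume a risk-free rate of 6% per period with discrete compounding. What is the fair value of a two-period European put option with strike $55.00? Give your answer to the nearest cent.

Risk-neutral probability p = (1 + 0.06 − 0.95)/(1.3 − 0.95) = 0.1100/0.3500 = 0.3143
Terminal stock prices: S_uu = 76.05, S_ud = 55.57, S_dd = 40.61
Terminal payoffs (K − S): max(-21.05, 0) = 0, max(-0.575, 0) = 0, max(14.39, 0) = 14.39
Node u (S = 58.5): V_u = 1/1.06·[0.3143·0.0000 + 0.6857·0.0000] = 0.0000
Node d (S = 42.75): V_d = 1/1.06·[0.3143·0.0000 + 0.6857·14.3875] = 9.3073
Node 0 (S = 45): V_0 = 1/1.06·[0.3143·0.0000 + 0.6857·9.3073] = 6.0209

$6.02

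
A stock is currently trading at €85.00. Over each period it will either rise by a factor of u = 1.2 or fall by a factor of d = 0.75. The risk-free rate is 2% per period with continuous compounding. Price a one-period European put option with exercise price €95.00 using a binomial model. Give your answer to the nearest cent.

Risk-neutral probability p = (e^0.02 − 0.75)/(1.2 − 0.75) = 0.2702/0.4500 = 0.6004
Terminal stock prices: S_u = 102, S_d = 63.75
Terminal payoffs (K − S): max(-7, 0) = 0, max(31.25, 0) = 31.25
Node 0 (S = 85): V_0 = e^(−0.02)·[0.6004·0.0000 + 0.3996·31.2500] = 12.2388

€12.24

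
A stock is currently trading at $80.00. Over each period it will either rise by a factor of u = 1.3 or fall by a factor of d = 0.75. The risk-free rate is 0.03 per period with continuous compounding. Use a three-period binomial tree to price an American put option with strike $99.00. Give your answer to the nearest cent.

$23.49

Risk-neutral probability p = (e^0.03 − 0.75)/(1.3 − 0.75) = 0.2805/0.5500 = 0.5099
Terminal stock prices: S_uuu = 175.8, S_uud = 101.4, S_udd = 58.5, S_ddd = 33.75
Terminal payoffs (K − S): max(-76.76, 0) = 0, max(-2.4, 0) = 0, max(40.5, 0) = 40.5, max(65.25, 0) = 65.25
Node uu (S = 135.2): continuation = e^(−0.03)·[0.5099·0.0000 + 0.4901·0.0000] = 0.0000; exercise value = 0.0000 ≤ continuation, so V_uu = 0.0000
Node ud (S = 78): continuation = e^(−0.03)·[0.5099·0.0000 + 0.4901·40.5000] = 19.2617; exercise value = 21.0000 > continuation, so V_ud = 21.0000 (exercise)
Node dd (S = 45): continuation = e^(−0.03)·[0.5099·40.5000 + 0.4901·65.2500] = 51.0741; exercise value = 54.0000 > continuation, so V_dd = 54.0000 (exercise)
Node u (S = 104): continuation = e^(−0.03)·[0.5099·0.0000 + 0.4901·21.0000] = 9.9876; exercise value = 0.0000 ≤ continuation, so V_u = 9.9876
Node d (S = 60): continuation = e^(−0.03)·[0.5099·21.0000 + 0.4901·54.0000] = 36.0741; exercise value = 39.0000 > continuation, so V_d = 39.0000 (exercise)
Node 0 (S = 80): continuation = e^(−0.03)·[0.5099·9.9876 + 0.4901·39.0000] = 23.4907; exercise value = 19.0000 ≤ continuation, so V_0 = 23.4907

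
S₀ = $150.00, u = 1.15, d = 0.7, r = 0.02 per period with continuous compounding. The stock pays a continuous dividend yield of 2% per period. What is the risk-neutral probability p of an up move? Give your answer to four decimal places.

Per-period risk-free factor R = e^0.02 = 1.0202; dividend-adjusted growth = e^(0.02−0.02) = 1.0000.
Risk-neutral probability p = (1.0000 − 0.7)/(1.15 − 0.7) = 0.3000/0.4500 = 0.6667

p = 0.6667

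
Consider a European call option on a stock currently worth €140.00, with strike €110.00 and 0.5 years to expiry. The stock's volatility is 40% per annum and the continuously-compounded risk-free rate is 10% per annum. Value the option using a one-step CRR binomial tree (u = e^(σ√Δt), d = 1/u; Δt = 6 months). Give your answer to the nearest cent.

€37.42

CRR parameters: u = e^(σ√Δt) = e^(0.4·√0.5) = 1.3269, d = 1/u = 0.7536
Per-period rate: rΔt = 0.1·0.5 = 0.05, so R = e^0.05 = 1.0513
Risk-neutral probability p = (e^0.05 − 0.7536)/(1.3269 − 0.7536) = 0.2976/0.5733 = 0.5192
Terminal stock prices: S_u = 185.8, S_d = 105.5
Terminal payoffs (S − K): max(75.77, 0) = 75.77, max(-4.491, 0) = 0
Node 0 (S = 140): V_0 = e^(−0.05)·[0.5192·75.7655 + 0.4808·0.0000] = 37.4186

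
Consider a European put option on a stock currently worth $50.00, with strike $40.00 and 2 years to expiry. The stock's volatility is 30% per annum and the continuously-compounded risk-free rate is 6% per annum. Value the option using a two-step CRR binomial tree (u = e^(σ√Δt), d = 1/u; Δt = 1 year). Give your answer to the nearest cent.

$2.49

CRR parameters: u = e^(σ√Δt) = e^(0.3·√1) = 1.3499, d = 1/u = 0.7408
Per-period rate: rΔt = 0.06·1 = 0.06, so R = e^0.06 = 1.0618
Risk-neutral probability p = (e^0.06 − 0.7408)/(1.3499 − 0.7408) = 0.3210/0.6090 = 0.5271
Terminal stock prices: S_uu = 91.11, S_ud = 50, S_dd = 27.44
Terminal payoffs (K − S): max(-51.11, 0) = 0, max(-10, 0) = 0, max(12.56, 0) = 12.56
Node u (S = 67.49): V_u = e^(−0.06)·[0.5271·0.0000 + 0.4729·0.0000] = 0.0000
Node d (S = 37.04): V_d = e^(−0.06)·[0.5271·0.0000 + 0.4729·12.5594] = 5.5936
Node 0 (S = 50): V_0 = e^(−0.06)·[0.5271·0.0000 + 0.4729·5.5936] = 2.4912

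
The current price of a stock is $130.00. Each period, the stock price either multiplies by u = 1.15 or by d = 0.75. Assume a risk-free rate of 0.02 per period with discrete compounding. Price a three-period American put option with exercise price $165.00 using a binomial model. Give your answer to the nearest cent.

$37.69

Risk-neutral probability p = (1 + 0.02 − 0.75)/(1.15 − 0.75) = 0.2700/0.4000 = 0.6750
Terminal stock prices: S_uuu = 197.7, S_uud = 128.9, S_udd = 84.09, S_ddd = 54.84
Terminal payoffs (K − S): max(-32.71, 0) = 0, max(36.06, 0) = 36.06, max(80.91, 0) = 80.91, max(110.2, 0) = 110.2
Node uu (S = 171.9): continuation = 1/1.02·[0.6750·0.0000 + 0.3250·36.0563] = 11.4885; exercise value = 0.0000 ≤ continuation, so V_uu = 11.4885
Node ud (S = 112.1): continuation = 1/1.02·[0.6750·36.0563 + 0.3250·80.9062] = 49.6397; exercise value = 52.8750 > continuation, so V_ud = 52.8750 (exercise)
Node dd (S = 73.12): continuation = 1/1.02·[0.6750·80.9062 + 0.3250·110.1562] = 88.6397; exercise value = 91.8750 > continuation, so V_dd = 91.8750 (exercise)
Node u (S = 149.5): continuation = 1/1.02·[0.6750·11.4885 + 0.3250·52.8750] = 24.4501; exercise value = 15.5000 ≤ continuation, so V_u = 24.4501
Node d (S = 97.5): continuation = 1/1.02·[0.6750·52.8750 + 0.3250·91.8750] = 64.2647; exercise value = 67.5000 > continuation, so V_d = 67.5000 (exercise)
Node 0 (S = 130): continuation = 1/1.02·[0.6750·24.4501 + 0.3250·67.5000] = 37.6876; exercise value = 35.0000 ≤ continuation, so V_0 = 37.6876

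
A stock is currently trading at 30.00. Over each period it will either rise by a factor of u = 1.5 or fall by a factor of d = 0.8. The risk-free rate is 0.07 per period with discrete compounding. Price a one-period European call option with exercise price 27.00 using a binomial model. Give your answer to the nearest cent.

Risk-neutral probability p = (1 + 0.07 − 0.8)/(1.5 − 0.8) = 0.2700/0.7000 = 0.3857
Terminal stock prices: S_u = 45, S_d = 24
Terminal payoffs (S − K): max(18, 0) = 18, max(-3, 0) = 0
Node 0 (S = 30): V_0 = 1/1.07·[0.3857·18.0000 + 0.6143·0.0000] = 6.4887

6.49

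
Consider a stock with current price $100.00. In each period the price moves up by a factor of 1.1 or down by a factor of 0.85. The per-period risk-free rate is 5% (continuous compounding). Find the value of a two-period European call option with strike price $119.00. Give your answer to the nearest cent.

$1.17

Risk-neutral probability p = (e^0.05 − 0.85)/(1.1 − 0.85) = 0.2013/0.2500 = 0.8051
Terminal stock prices: S_uu = 121, S_ud = 93.5, S_dd = 72.25
Terminal payoffs (S − K): max(2, 0) = 2, max(-25.5, 0) = 0, max(-46.75, 0) = 0
Node u (S = 110): V_u = e^(−0.05)·[0.8051·2.0000 + 0.1949·0.0000] = 1.5316
Node d (S = 85): V_d = e^(−0.05)·[0.8051·0.0000 + 0.1949·0.0000] = 0.0000
Node 0 (S = 100): V_0 = e^(−0.05)·[0.8051·1.5316 + 0.1949·0.0000] = 1.1730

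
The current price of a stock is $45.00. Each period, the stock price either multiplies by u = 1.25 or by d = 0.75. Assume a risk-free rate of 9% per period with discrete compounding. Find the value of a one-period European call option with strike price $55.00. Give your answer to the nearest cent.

$0.78

Risk-neutral probability p = (1 + 0.09 − 0.75)/(1.25 − 0.75) = 0.3400/0.5000 = 0.6800
Terminal stock prices: S_u = 56.25, S_d = 33.75
Terminal payoffs (S − K): max(1.25, 0) = 1.25, max(-21.25, 0) = 0
Node 0 (S = 45): V_0 = 1/1.09·[0.6800·1.2500 + 0.3200·0.0000] = 0.7798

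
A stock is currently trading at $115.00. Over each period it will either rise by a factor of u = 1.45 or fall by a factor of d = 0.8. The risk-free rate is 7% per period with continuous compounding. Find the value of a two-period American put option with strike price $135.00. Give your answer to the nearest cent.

Risk-neutral probability p = (e^0.07 − 0.8)/(1.45 − 0.8) = 0.2725/0.6500 = 0.4192
Terminal stock prices: S_uu = 241.8, S_ud = 133.4, S_dd = 73.6
Terminal payoffs (K − S): max(-106.8, 0) = 0, max(1.6, 0) = 1.6, max(61.4, 0) = 61.4
Node u (S = 166.8): continuation = e^(−0.07)·[0.4192·0.0000 + 0.5808·1.6000] = 0.8664; exercise value = 0.0000 ≤ continuation, so V_u = 0.8664
Node d (S = 92): continuation = e^(−0.07)·[0.4192·1.6000 + 0.5808·61.4000] = 33.8732; exercise value = 43.0000 > continuation, so V_d = 43.0000 (exercise)
Node 0 (S = 115): continuation = e^(−0.07)·[0.4192·0.8664 + 0.5808·43.0000] = 23.6229; exercise value = 20.0000 ≤ continuation, so V_0 = 23.6229

$23.62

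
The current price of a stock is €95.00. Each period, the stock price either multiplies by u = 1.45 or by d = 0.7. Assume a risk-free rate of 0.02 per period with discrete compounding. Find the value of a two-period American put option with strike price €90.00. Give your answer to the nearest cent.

Risk-neutral probability p = (1 + 0.02 − 0.7)/(1.45 − 0.7) = 0.3200/0.7500 = 0.4267
Terminal stock prices: S_uu = 199.7, S_ud = 96.42, S_dd = 46.55
Terminal payoffs (K − S): max(-109.7, 0) = 0, max(-6.425, 0) = 0, max(43.45, 0) = 43.45
Node u (S = 137.8): continuation = 1/1.02·[0.4267·0.0000 + 0.5733·0.0000] = 0.0000; exercise value = 0.0000 ≤ continuation, so V_u = 0.0000
Node d (S = 66.5): continuation = 1/1.02·[0.4267·0.0000 + 0.5733·43.4500] = 24.4229; exercise value = 23.5000 ≤ continuation, so V_d = 24.4229
Node 0 (S = 95): continuation = 1/1.02·[0.4267·0.0000 + 0.5733·24.4229] = 13.7279; exercise value = 0.0000 ≤ continuation, so V_0 = 13.7279

€13.73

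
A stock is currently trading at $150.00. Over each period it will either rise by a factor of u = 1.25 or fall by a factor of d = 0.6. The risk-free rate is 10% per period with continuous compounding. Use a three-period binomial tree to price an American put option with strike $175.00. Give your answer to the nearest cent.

$29.43

Risk-neutral probability p = (e^0.1 − 0.6)/(1.25 − 0.6) = 0.5052/0.6500 = 0.7772
Terminal stock prices: S_uuu = 293, S_uud = 140.6, S_udd = 67.5, S_ddd = 32.4
Terminal payoffs (K − S): max(-118, 0) = 0, max(34.38, 0) = 34.38, max(107.5, 0) = 107.5, max(142.6, 0) = 142.6
Node uu (S = 234.4): continuation = e^(−0.1)·[0.7772·0.0000 + 0.2228·34.3750] = 6.9304; exercise value = 0.0000 ≤ continuation, so V_uu = 6.9304
Node ud (S = 112.5): continuation = e^(−0.1)·[0.7772·34.3750 + 0.2228·107.5000] = 45.8465; exercise value = 62.5000 > continuation, so V_ud = 62.5000 (exercise)
Node dd (S = 54): continuation = e^(−0.1)·[0.7772·107.5000 + 0.2228·142.6000] = 104.3465; exercise value = 121.0000 > continuation, so V_dd = 121.0000 (exercise)
Node u (S = 187.5): continuation = e^(−0.1)·[0.7772·6.9304 + 0.2228·62.5000] = 17.4743; exercise value = 0.0000 ≤ continuation, so V_u = 17.4743
Node d (S = 90): continuation = e^(−0.1)·[0.7772·62.5000 + 0.2228·121.0000] = 68.3465; exercise value = 85.0000 > continuation, so V_d = 85.0000 (exercise)
Node 0 (S = 150): continuation = e^(−0.1)·[0.7772·17.4743 + 0.2228·85.0000] = 29.4253; exercise value = 25.0000 ≤ continuation, so V_0 = 29.4253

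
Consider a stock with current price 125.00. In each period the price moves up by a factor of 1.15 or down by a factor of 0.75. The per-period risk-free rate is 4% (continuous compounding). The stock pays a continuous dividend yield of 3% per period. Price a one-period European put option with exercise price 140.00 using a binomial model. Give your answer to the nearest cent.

15.55

Per-period risk-free factor R = e^0.04 = 1.0408; dividend-adjusted growth = e^(0.04−0.03) = 1.0101.
Risk-neutral probability p = (1.0101 − 0.75)/(1.15 − 0.75) = 0.2601/0.4000 = 0.6501
Terminal stock prices: S_u = 143.8, S_d = 93.75
Terminal payoffs (K − S): max(-3.75, 0) = 0, max(46.25, 0) = 46.25
Node 0 (S = 125): V_0 = e^(−0.04)·[0.6501·0.0000 + 0.3499·46.2500] = 15.5472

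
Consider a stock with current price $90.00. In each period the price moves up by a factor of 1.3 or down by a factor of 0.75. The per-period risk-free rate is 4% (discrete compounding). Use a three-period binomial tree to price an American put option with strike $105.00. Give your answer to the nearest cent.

$21.15

Risk-neutral probability p = (1 + 0.04 − 0.75)/(1.3 − 0.75) = 0.2900/0.5500 = 0.5273
Terminal stock prices: S_uuu = 197.7, S_uud = 114.1, S_udd = 65.81, S_ddd = 37.97
Terminal payoffs (K − S): max(-92.73, 0) = 0, max(-9.075, 0) = 0, max(39.19, 0) = 39.19, max(67.03, 0) = 67.03
Node uu (S = 152.1): continuation = 1/1.04·[0.5273·0.0000 + 0.4727·0.0000] = 0.0000; exercise value = 0.0000 ≤ continuation, so V_uu = 0.0000
Node ud (S = 87.75): continuation = 1/1.04·[0.5273·0.0000 + 0.4727·39.1875] = 17.8125; exercise value = 17.2500 ≤ continuation, so V_ud = 17.8125
Node dd (S = 50.62): continuation = 1/1.04·[0.5273·39.1875 + 0.4727·67.0312] = 50.3365; exercise value = 54.3750 > continuation, so V_dd = 54.3750 (exercise)
Node u (S = 117): continuation = 1/1.04·[0.5273·0.0000 + 0.4727·17.8125] = 8.0966; exercise value = 0.0000 ≤ continuation, so V_u = 8.0966
Node d (S = 67.5): continuation = 1/1.04·[0.5273·17.8125 + 0.4727·54.3750] = 33.7467; exercise value = 37.5000 > continuation, so V_d = 37.5000 (exercise)
Node 0 (S = 90): continuation = 1/1.04·[0.5273·8.0966 + 0.4727·37.5000] = 21.1504; exercise value = 15.0000 ≤ continuation, so V_0 = 21.1504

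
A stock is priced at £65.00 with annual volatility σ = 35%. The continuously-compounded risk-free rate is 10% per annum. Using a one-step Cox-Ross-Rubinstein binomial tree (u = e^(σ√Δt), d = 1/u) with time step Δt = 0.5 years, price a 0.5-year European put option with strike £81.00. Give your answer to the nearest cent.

£13.21

CRR parameters: u = e^(σ√Δt) = e^(0.35·√0.5) = 1.2808, d = 1/u = 0.7808
Per-period rate: rΔt = 0.1·0.5 = 0.05, so R = e^0.05 = 1.0513
Risk-neutral probability p = (e^0.05 − 0.7808)/(1.2808 − 0.7808) = 0.2705/0.5000 = 0.5410
Terminal stock prices: S_u = 83.25, S_d = 50.75
Terminal payoffs (K − S): max(-2.252, 0) = 0, max(30.25, 0) = 30.25
Node 0 (S = 65): V_0 = e^(−0.05)·[0.5410·0.0000 + 0.4590·30.2506] = 13.2086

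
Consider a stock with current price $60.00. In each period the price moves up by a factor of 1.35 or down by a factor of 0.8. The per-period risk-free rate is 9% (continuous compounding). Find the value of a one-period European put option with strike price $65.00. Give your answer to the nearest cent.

Risk-neutral probability p = (e^0.09 − 0.8)/(1.35 − 0.8) = 0.2942/0.5500 = 0.5349
Terminal stock prices: S_u = 81, S_d = 48
Terminal payoffs (K − S): max(-16, 0) = 0, max(17, 0) = 17
Node 0 (S = 60): V_0 = e^(−0.09)·[0.5349·0.0000 + 0.4651·17.0000] = 7.2268

$7.23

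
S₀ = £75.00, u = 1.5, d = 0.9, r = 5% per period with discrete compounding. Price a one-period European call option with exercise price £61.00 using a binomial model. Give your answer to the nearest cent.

£16.90

Risk-neutral probability p = (1 + 0.05 − 0.9)/(1.5 − 0.9) = 0.1500/0.6000 = 0.2500
Terminal stock prices: S_u = 112.5, S_d = 67.5
Terminal payoffs (S − K): max(51.5, 0) = 51.5, max(6.5, 0) = 6.5
Node 0 (S = 75): V_0 = 1/1.05·[0.2500·51.5000 + 0.7500·6.5000] = 16.9048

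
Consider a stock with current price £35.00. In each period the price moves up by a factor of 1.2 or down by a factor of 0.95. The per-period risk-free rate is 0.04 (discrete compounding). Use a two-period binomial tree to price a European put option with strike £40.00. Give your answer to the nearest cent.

£3.23

Risk-neutral probability p = (1 + 0.04 − 0.95)/(1.2 − 0.95) = 0.0900/0.2500 = 0.3600
Terminal stock prices: S_uu = 50.4, S_ud = 39.9, S_dd = 31.59
Terminal payoffs (K − S): max(-10.4, 0) = 0, max(0.1, 0) = 0.1, max(8.413, 0) = 8.413
Node u (S = 42): V_u = 1/1.04·[0.3600·0.0000 + 0.6400·0.1000] = 0.0615
Node d (S = 33.25): V_d = 1/1.04·[0.3600·0.1000 + 0.6400·8.4125] = 5.2115
Node 0 (S = 35): V_0 = 1/1.04·[0.3600·0.0615 + 0.6400·5.2115] = 3.2284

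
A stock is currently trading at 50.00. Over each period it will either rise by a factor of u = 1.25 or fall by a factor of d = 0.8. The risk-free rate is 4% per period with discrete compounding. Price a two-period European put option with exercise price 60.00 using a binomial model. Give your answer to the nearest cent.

10.24

Risk-neutral probability p = (1 + 0.04 − 0.8)/(1.25 − 0.8) = 0.2400/0.4500 = 0.5333
Terminal stock prices: S_uu = 78.12, S_ud = 50, S_dd = 32
Terminal payoffs (K − S): max(-18.12, 0) = 0, max(10, 0) = 10, max(28, 0) = 28
Node u (S = 62.5): V_u = 1/1.04·[0.5333·0.0000 + 0.4667·10.0000] = 4.4872
Node d (S = 40): V_d = 1/1.04·[0.5333·10.0000 + 0.4667·28.0000] = 17.6923
Node 0 (S = 50): V_0 = 1/1.04·[0.5333·4.4872 + 0.4667·17.6923] = 10.2400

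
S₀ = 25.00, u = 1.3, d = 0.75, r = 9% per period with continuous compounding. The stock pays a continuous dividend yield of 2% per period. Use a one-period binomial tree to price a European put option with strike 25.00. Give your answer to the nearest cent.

2.36

Per-period risk-free factor R = e^0.09 = 1.0942; dividend-adjusted growth = e^(0.09−0.02) = 1.0725.
Risk-neutral probability p = (1.0725 − 0.75)/(1.3 − 0.75) = 0.3225/0.5500 = 0.5864
Terminal stock prices: S_u = 32.5, S_d = 18.75
Terminal payoffs (K − S): max(-7.5, 0) = 0, max(6.25, 0) = 6.25
Node 0 (S = 25): V_0 = e^(−0.09)·[0.5864·0.0000 + 0.4136·6.2500] = 2.3626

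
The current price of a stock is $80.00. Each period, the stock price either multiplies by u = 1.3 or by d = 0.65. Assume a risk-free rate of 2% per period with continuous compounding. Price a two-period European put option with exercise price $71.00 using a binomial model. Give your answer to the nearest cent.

$8.22

Risk-neutral probability p = (e^0.02 − 0.65)/(1.3 − 0.65) = 0.3702/0.6500 = 0.5695
Terminal stock prices: S_uu = 135.2, S_ud = 67.6, S_dd = 33.8
Terminal payoffs (K − S): max(-64.2, 0) = 0, max(3.4, 0) = 3.4, max(37.2, 0) = 37.2
Node u (S = 104): V_u = e^(−0.02)·[0.5695·0.0000 + 0.4305·3.4000] = 1.4346
Node d (S = 52): V_d = e^(−0.02)·[0.5695·3.4000 + 0.4305·37.2000] = 17.5941
Node 0 (S = 80): V_0 = e^(−0.02)·[0.5695·1.4346 + 0.4305·17.5941] = 8.2245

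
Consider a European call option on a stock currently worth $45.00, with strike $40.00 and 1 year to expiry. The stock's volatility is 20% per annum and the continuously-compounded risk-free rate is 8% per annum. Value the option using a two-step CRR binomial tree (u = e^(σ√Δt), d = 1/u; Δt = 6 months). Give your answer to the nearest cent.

$8.94

CRR parameters: u = e^(σ√Δt) = e^(0.2·√0.5) = 1.1519, d = 1/u = 0.8681
Per-period rate: rΔt = 0.08·0.5 = 0.04, so R = e^0.04 = 1.0408
Risk-neutral probability p = (e^0.04 − 0.8681)/(1.1519 − 0.8681) = 0.1727/0.2838 = 0.6085
Terminal stock prices: S_uu = 59.71, S_ud = 45, S_dd = 33.91
Terminal payoffs (S − K): max(19.71, 0) = 19.71, max(5, 0) = 5, max(-6.086, 0) = 0
Node u (S = 51.84): V_u = e^(−0.04)·[0.6085·19.7103 + 0.3915·5.0000] = 13.4044
Node d (S = 39.07): V_d = e^(−0.04)·[0.6085·5.0000 + 0.3915·0.0000] = 2.9233
Node 0 (S = 45): V_0 = e^(−0.04)·[0.6085·13.4044 + 0.3915·2.9233] = 8.9364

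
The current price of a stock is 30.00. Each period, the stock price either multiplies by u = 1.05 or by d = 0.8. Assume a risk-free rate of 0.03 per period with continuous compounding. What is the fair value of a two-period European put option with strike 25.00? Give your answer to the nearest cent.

0.03

Risk-neutral probability p = (e^0.03 − 0.8)/(1.05 − 0.8) = 0.2305/0.2500 = 0.9218
Terminal stock prices: S_uu = 33.08, S_ud = 25.2, S_dd = 19.2
Terminal payoffs (K − S): max(-8.075, 0) = 0, max(-0.2, 0) = 0, max(5.8, 0) = 5.8
Node u (S = 31.5): V_u = e^(−0.03)·[0.9218·0.0000 + 0.0782·0.0000] = 0.0000
Node d (S = 24): V_d = e^(−0.03)·[0.9218·0.0000 + 0.0782·5.8000] = 0.4401
Node 0 (S = 30): V_0 = e^(−0.03)·[0.9218·0.0000 + 0.0782·0.4401] = 0.0334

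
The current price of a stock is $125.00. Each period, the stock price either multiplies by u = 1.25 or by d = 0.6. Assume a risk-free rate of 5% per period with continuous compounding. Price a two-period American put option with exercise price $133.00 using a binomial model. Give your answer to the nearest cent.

Risk-neutral probability p = (e^0.05 − 0.6)/(1.25 − 0.6) = 0.4513/0.6500 = 0.6943
Terminal stock prices: S_uu = 195.3, S_ud = 93.75, S_dd = 45
Terminal payoffs (K − S): max(-62.31, 0) = 0, max(39.25, 0) = 39.25, max(88, 0) = 88
Node u (S = 156.2): continuation = e^(−0.05)·[0.6943·0.0000 + 0.3057·39.2500] = 11.4149; exercise value = 0.0000 ≤ continuation, so V_u = 11.4149
Node d (S = 75): continuation = e^(−0.05)·[0.6943·39.2500 + 0.3057·88.0000] = 51.5135; exercise value = 58.0000 > continuation, so V_d = 58.0000 (exercise)
Node 0 (S = 125): continuation = e^(−0.05)·[0.6943·11.4149 + 0.3057·58.0000] = 24.4063; exercise value = 8.0000 ≤ continuation, so V_0 = 24.4063

$24.41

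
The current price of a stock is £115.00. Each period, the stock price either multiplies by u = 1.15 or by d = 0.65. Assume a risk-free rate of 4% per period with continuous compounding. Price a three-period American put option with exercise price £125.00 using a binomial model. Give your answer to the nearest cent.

Risk-neutral probability p = (e^0.04 − 0.65)/(1.15 − 0.65) = 0.3908/0.5000 = 0.7816
Terminal stock prices: S_uuu = 174.9, S_uud = 98.86, S_udd = 55.88, S_ddd = 31.58
Terminal payoffs (K − S): max(-49.9, 0) = 0, max(26.14, 0) = 26.14, max(69.12, 0) = 69.12, max(93.42, 0) = 93.42
Node uu (S = 152.1): continuation = e^(−0.04)·[0.7816·0.0000 + 0.2184·26.1431] = 5.4852; exercise value = 0.0000 ≤ continuation, so V_uu = 5.4852
Node ud (S = 85.96): continuation = e^(−0.04)·[0.7816·26.1431 + 0.2184·69.1244] = 34.1362; exercise value = 39.0375 > continuation, so V_ud = 39.0375 (exercise)
Node dd (S = 48.59): continuation = e^(−0.04)·[0.7816·69.1244 + 0.2184·93.4181] = 71.5112; exercise value = 76.4125 > continuation, so V_dd = 76.4125 (exercise)
Node u (S = 132.2): continuation = e^(−0.04)·[0.7816·5.4852 + 0.2184·39.0375] = 12.3100; exercise value = 0.0000 ≤ continuation, so V_u = 12.3100
Node d (S = 74.75): continuation = e^(−0.04)·[0.7816·39.0375 + 0.2184·76.4125] = 45.3487; exercise value = 50.2500 > continuation, so V_d = 50.2500 (exercise)
Node 0 (S = 115): continuation = e^(−0.04)·[0.7816·12.3100 + 0.2184·50.2500] = 19.7877; exercise value = 10.0000 ≤ continuation, so V_0 = 19.7877

£19.79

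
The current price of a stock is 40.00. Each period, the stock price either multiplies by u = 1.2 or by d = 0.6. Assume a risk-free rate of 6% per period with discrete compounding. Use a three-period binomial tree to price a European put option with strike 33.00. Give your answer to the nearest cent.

1.91

Risk-neutral probability p = (1 + 0.06 − 0.6)/(1.2 − 0.6) = 0.4600/0.6000 = 0.7667
Terminal stock prices: S_uuu = 69.12, S_uud = 34.56, S_udd = 17.28, S_ddd = 8.64
Terminal payoffs (K − S): max(-36.12, 0) = 0, max(-1.56, 0) = 0, max(15.72, 0) = 15.72, max(24.36, 0) = 24.36
Node uu (S = 57.6): V_uu = 1/1.06·[0.7667·0.0000 + 0.2333·0.0000] = 0.0000
Node ud (S = 28.8): V_ud = 1/1.06·[0.7667·0.0000 + 0.2333·15.7200] = 3.4604
Node dd (S = 14.4): V_dd = 1/1.06·[0.7667·15.7200 + 0.2333·24.3600] = 16.7321
Node u (S = 48): V_u = 1/1.06·[0.7667·0.0000 + 0.2333·3.4604] = 0.7617
Node d (S = 24): V_d = 1/1.06·[0.7667·3.4604 + 0.2333·16.7321] = 6.1859
Node 0 (S = 40): V_0 = 1/1.06·[0.7667·0.7617 + 0.2333·6.1859] = 1.9126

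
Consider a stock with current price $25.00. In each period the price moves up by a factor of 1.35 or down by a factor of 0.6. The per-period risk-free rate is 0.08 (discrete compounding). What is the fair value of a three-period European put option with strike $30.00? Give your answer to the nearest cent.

Risk-neutral probability p = (1 + 0.08 − 0.6)/(1.35 − 0.6) = 0.4800/0.7500 = 0.6400
Terminal stock prices: S_uuu = 61.51, S_uud = 27.34, S_udd = 12.15, S_ddd = 5.4
Terminal payoffs (K − S): max(-31.51, 0) = 0, max(2.662, 0) = 2.662, max(17.85, 0) = 17.85, max(24.6, 0) = 24.6
Node uu (S = 45.56): V_uu = 1/1.08·[0.6400·0.0000 + 0.3600·2.6625] = 0.8875
Node ud (S = 20.25): V_ud = 1/1.08·[0.6400·2.6625 + 0.3600·17.8500] = 7.5278
Node dd (S = 9): V_dd = 1/1.08·[0.6400·17.8500 + 0.3600·24.6000] = 18.7778
Node u (S = 33.75): V_u = 1/1.08·[0.6400·0.8875 + 0.3600·7.5278] = 3.0352
Node d (S = 15): V_d = 1/1.08·[0.6400·7.5278 + 0.3600·18.7778] = 10.7202
Node 0 (S = 25): V_0 = 1/1.08·[0.6400·3.0352 + 0.3600·10.7202] = 5.3720

$5.37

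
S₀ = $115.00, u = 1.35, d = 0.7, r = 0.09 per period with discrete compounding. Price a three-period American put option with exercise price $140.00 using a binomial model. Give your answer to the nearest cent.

$28.16

Risk-neutral probability p = (1 + 0.09 − 0.7)/(1.35 − 0.7) = 0.3900/0.6500 = 0.6000
Terminal stock prices: S_uuu = 282.9, S_uud = 146.7, S_udd = 76.07, S_ddd = 39.44
Terminal payoffs (K − S): max(-142.9, 0) = 0, max(-6.711, 0) = 0, max(63.93, 0) = 63.93, max(100.6, 0) = 100.6
Node uu (S = 209.6): continuation = 1/1.09·[0.6000·0.0000 + 0.4000·0.0000] = 0.0000; exercise value = 0.0000 ≤ continuation, so V_uu = 0.0000
Node ud (S = 108.7): continuation = 1/1.09·[0.6000·0.0000 + 0.4000·63.9275] = 23.4596; exercise value = 31.3250 > continuation, so V_ud = 31.3250 (exercise)
Node dd (S = 56.35): continuation = 1/1.09·[0.6000·63.9275 + 0.4000·100.5550] = 72.0904; exercise value = 83.6500 > continuation, so V_dd = 83.6500 (exercise)
Node u (S = 155.2): continuation = 1/1.09·[0.6000·0.0000 + 0.4000·31.3250] = 11.4954; exercise value = 0.0000 ≤ continuation, so V_u = 11.4954
Node d (S = 80.5): continuation = 1/1.09·[0.6000·31.3250 + 0.4000·83.6500] = 47.9404; exercise value = 59.5000 > continuation, so V_d = 59.5000 (exercise)
Node 0 (S = 115): continuation = 1/1.09·[0.6000·11.4954 + 0.4000·59.5000] = 28.1626; exercise value = 25.0000 ≤ continuation, so V_0 = 28.1626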